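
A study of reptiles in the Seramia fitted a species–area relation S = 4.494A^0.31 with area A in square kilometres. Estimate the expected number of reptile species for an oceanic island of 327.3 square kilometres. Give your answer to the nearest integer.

S = 4.494 × 327.3^0.31
ln S = ln 4.494 + 0.31 × ln 327.3 = 1.5027 + 0.31 × 5.7909 = 3.2979
S = e^3.2979 ≈ 27.06

27 species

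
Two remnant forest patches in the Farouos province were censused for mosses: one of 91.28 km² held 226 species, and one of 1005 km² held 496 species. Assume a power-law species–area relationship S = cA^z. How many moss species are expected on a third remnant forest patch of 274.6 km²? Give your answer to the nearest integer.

z = ln(496/226) / ln(1005/91.28) = 0.7860 / 2.3988 = 0.3277
c = 226 / 91.28^0.3277 = 226 / 4.389 = 51.49
S₃ = 51.49 × 274.6^0.3277 = 51.49 × 6.297 ≈ 324.2

324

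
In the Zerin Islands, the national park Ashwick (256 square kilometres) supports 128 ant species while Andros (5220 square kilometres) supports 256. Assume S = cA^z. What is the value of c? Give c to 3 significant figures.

z = ln(S₂/S₁) / ln(A₂/A₁) = ln(256/128) / ln(5220/256) = 0.6931 / 3.0151 = 0.2299
c = S₁ / A₁^z = 128 / 256^0.2299 = 128 / 3.578 = 35.77

35.8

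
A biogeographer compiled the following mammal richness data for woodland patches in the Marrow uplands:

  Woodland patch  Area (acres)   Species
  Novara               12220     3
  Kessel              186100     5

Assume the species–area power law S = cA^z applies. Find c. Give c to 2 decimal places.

z = ln(S₂/S₁) / ln(A₂/A₁) = ln(5/3) / ln(186100/12220) = 0.5108 / 2.7232 = 0.1876
c = S₁ / A₁^z = 3 / 12220^0.1876 = 3 / 5.843 = 0.5134

0.51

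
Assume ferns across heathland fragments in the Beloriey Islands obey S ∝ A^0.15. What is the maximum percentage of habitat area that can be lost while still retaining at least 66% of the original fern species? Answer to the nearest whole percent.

Need (A_new/A_old)^0.15 = 0.66, so A_new/A_old = 0.66^(1/0.15) = 0.66^6.667
ln(A_new/A_old) = ln 0.66 / 0.15 = -0.4155 / 0.15 = -2.7701
A_new/A_old = e^-2.7701 ≈ 0.06266
Fraction that can be lost = 1 − 0.06266 = 0.9373

94%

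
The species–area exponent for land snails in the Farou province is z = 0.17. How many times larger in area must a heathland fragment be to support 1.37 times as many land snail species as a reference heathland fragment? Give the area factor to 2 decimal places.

6.37

(A₂/A₁)^0.17 = 1.37, so A₂/A₁ = 1.37^(1/0.17) = 1.37^5.882
ln(A₂/A₁) = ln 1.37 / 0.17 = 0.3148 / 0.17 = 1.8518
A₂/A₁ = e^1.8518 ≈ 6.371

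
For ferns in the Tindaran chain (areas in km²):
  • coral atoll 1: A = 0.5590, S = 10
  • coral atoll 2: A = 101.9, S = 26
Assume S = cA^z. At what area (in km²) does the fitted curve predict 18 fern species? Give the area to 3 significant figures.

13.7 km²

z = ln(26/10) / ln(101.9/0.559) = 0.9555 / 5.2056 = 0.1836
c = 10 / 0.559^0.1836 = 10 / 0.8987 = 11.13
A = (18/11.13)^(1/0.1836) ⇒ ln A = ln(1.618)/0.1836 = 2.6206
A = e^2.6206 ≈ 13.74 km²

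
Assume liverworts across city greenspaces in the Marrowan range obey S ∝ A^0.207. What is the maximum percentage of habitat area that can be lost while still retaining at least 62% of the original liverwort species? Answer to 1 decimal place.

90.1%

Need (A_new/A_old)^0.207 = 0.62, so A_new/A_old = 0.62^(1/0.207) = 0.62^4.831
ln(A_new/A_old) = ln 0.62 / 0.207 = -0.4780 / 0.207 = -2.3094
A_new/A_old = e^-2.3094 ≈ 0.09933
Fraction that can be lost = 1 − 0.09933 = 0.9007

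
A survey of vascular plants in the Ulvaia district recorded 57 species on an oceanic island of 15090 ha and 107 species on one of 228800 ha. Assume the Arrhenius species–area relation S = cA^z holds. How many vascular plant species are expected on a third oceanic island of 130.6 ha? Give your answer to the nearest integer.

19

z = ln(107/57) / ln(228800/15090) = 0.6298 / 2.7188 = 0.2316
c = 57 / 15090^0.2316 = 57 / 9.288 = 6.137
S₃ = 6.137 × 130.6^0.2316 = 6.137 × 3.091 ≈ 18.97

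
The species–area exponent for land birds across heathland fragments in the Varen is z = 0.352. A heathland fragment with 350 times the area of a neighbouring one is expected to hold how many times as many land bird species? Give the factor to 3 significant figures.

S₂/S₁ = (A₂/A₁)^z = 350^0.352
ln(S₂/S₁) = 0.352 × ln 350 = 0.352 × 5.8579 = 2.0620
S₂/S₁ = e^2.0620 ≈ 7.862

7.86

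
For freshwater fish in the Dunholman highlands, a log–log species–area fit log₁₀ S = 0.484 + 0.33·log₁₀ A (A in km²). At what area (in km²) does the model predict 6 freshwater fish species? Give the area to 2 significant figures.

6 = 3.048 × A^0.33  ⇒  A^0.33 = 6/3.048 = 1.969
ln A = ln(1.969) / 0.33 = 0.6773 / 0.33 = 2.0524
A = e^2.0524 ≈ 7.787 km²

7.8 km²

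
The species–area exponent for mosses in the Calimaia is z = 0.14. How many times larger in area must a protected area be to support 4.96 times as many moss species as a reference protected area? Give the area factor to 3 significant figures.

(A₂/A₁)^0.14 = 4.96, so A₂/A₁ = 4.96^(1/0.14) = 4.96^7.143
ln(A₂/A₁) = ln 4.96 / 0.14 = 1.6014 / 0.14 = 11.4386
A₂/A₁ = e^11.4386 ≈ 92838

92800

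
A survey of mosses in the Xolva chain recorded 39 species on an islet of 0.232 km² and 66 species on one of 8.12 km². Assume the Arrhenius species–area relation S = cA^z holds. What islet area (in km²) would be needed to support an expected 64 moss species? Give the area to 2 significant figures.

6.6 km²

z = ln(66/39) / ln(8.12/0.232) = 0.5261 / 3.5553 = 0.1480
c = 39 / 0.232^0.1480 = 39 / 0.8056 = 48.41
A = (64/48.41)^(1/0.1480) ⇒ ln A = ln(1.322)/0.1480 = 1.8864
A = e^1.8864 ≈ 6.595 km²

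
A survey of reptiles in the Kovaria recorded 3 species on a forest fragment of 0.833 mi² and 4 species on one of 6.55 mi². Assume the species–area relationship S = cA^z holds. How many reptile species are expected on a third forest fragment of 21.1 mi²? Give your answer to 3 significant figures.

z = ln(4/3) / ln(6.55/0.833) = 0.2877 / 2.0622 = 0.1395
c = 3 / 0.833^0.1395 = 3 / 0.9748 = 3.077
S₃ = 3.077 × 21.1^0.1395 = 3.077 × 1.53 ≈ 4.709

4.71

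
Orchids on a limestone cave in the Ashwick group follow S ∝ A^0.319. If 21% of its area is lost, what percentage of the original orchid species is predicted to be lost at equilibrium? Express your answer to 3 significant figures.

7.24%

S_new/S_old = (A_new/A_old)^z = 0.79^0.319
= exp(0.319 × ln 0.79) = exp(0.319 × -0.2357) = exp(-0.0752) ≈ 0.9276
Fraction lost = 1 − 0.9276 = 0.07244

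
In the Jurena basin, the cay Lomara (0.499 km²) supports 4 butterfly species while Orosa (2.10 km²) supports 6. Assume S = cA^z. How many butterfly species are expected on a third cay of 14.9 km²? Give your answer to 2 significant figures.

z = ln(6/4) / ln(2.1/0.499) = 0.4055 / 1.4371 = 0.2821
c = 4 / 0.499^0.2821 = 4 / 0.8219 = 4.867
S₃ = 4.867 × 14.9^0.2821 = 4.867 × 2.143 ≈ 10.43

10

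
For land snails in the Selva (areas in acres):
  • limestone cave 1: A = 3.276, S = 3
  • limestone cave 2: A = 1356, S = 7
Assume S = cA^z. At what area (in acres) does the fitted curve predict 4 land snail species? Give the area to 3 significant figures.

z = ln(7/3) / ln(1356/3.276) = 0.8473 / 6.0257 = 0.1406
c = 3 / 3.276^0.1406 = 3 / 1.182 = 2.539
A = (4/2.539)^(1/0.1406) ⇒ ln A = ln(1.575)/0.1406 = 3.2325
A = e^3.2325 ≈ 25.34 acres

25.3 acres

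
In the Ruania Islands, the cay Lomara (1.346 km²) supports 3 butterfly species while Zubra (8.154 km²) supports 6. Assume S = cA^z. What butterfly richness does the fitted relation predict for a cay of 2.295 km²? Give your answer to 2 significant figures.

3.7

z = ln(6/3) / ln(8.154/1.346) = 0.6931 / 1.8014 = 0.3848
c = 3 / 1.346^0.3848 = 3 / 1.121 = 2.676
S₃ = 2.676 × 2.295^0.3848 = 2.676 × 1.377 ≈ 3.684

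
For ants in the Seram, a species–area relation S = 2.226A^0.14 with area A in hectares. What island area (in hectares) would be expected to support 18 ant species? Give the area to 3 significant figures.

18 = 2.226 × A^0.14  ⇒  A^0.14 = 18/2.226 = 8.086
ln A = ln(8.086) / 0.14 = 2.0902 / 0.14 = 14.9298
A = e^14.9298 ≈ 3047261 hectares

3050000 hectares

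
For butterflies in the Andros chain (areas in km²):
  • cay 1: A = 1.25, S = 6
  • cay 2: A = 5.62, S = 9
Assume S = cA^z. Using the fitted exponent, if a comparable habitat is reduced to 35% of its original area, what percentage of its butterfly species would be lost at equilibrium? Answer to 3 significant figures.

z = ln(9/6) / ln(5.62/1.25) = 0.4055 / 1.5032 = 0.2697
S_new/S_old = (A_new/A_old)^z = 0.35^0.2697 = exp(0.2697 × -1.0498) = 0.7534
Fraction lost = 1 − 0.7534 = 0.2466

24.7%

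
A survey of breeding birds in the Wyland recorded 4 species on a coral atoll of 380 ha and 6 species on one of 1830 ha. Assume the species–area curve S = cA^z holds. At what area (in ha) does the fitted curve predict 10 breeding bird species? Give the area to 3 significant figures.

z = ln(6/4) / ln(1830/380) = 0.4055 / 1.5719 = 0.2579
c = 4 / 380^0.2579 = 4 / 4.629 = 0.8642
A = (10/0.8642)^(1/0.2579) ⇒ ln A = ln(11.57)/0.2579 = 9.4924
A = e^9.4924 ≈ 13259 ha

13300 ha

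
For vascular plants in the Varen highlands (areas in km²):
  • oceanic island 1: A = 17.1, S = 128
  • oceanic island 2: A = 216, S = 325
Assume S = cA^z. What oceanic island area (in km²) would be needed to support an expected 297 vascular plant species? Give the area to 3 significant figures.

z = ln(325/128) / ln(216/17.1) = 0.9318 / 2.5362 = 0.3674
c = 128 / 17.1^0.3674 = 128 / 2.838 = 45.1
A = (297/45.1)^(1/0.3674) ⇒ ln A = ln(6.585)/0.3674 = 5.1301
A = e^5.1301 ≈ 169 km²

169 km²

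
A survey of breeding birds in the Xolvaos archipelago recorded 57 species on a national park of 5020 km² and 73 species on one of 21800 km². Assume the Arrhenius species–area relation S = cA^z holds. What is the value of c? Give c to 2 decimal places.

z = ln(S₂/S₁) / ln(A₂/A₁) = ln(73/57) / ln(21800/5020) = 0.2474 / 1.4685 = 0.1685
c = S₁ / A₁^z = 57 / 5020^0.1685 = 57 / 4.202 = 13.56

13.56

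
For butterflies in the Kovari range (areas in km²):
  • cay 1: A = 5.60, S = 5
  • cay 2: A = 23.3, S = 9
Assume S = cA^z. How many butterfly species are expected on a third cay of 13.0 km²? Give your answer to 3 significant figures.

z = ln(9/5) / ln(23.3/5.6) = 0.5878 / 1.4257 = 0.4123
c = 5 / 5.6^0.4123 = 5 / 2.035 = 2.458
S₃ = 2.458 × 13^0.4123 = 2.458 × 2.879 ≈ 7.076

7.08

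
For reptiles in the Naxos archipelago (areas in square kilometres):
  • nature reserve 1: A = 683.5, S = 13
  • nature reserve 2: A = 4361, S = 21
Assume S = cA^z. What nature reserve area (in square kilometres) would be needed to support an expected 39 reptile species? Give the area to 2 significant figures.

48000 square kilometres

z = ln(21/13) / ln(4361/683.5) = 0.4796 / 1.8532 = 0.2588
c = 13 / 683.5^0.2588 = 13 / 5.415 = 2.401
A = (39/2.401)^(1/0.2588) ⇒ ln A = ln(16.24)/0.2588 = 10.7726
A = e^10.7726 ≈ 47697 square kilometres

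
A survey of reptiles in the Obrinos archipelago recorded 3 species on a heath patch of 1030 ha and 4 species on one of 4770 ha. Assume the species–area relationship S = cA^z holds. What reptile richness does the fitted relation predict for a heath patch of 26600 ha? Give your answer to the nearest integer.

6

z = ln(4/3) / ln(4770/1030) = 0.2877 / 1.5328 = 0.1877
c = 3 / 1030^0.1877 = 3 / 3.677 = 0.8159
S₃ = 0.8159 × 26600^0.1877 = 0.8159 × 6.768 ≈ 5.523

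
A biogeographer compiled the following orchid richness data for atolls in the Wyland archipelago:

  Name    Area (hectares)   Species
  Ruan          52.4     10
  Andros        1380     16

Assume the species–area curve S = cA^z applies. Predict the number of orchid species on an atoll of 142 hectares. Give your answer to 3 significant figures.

z = ln(16/10) / ln(1380/52.4) = 0.4700 / 3.2709 = 0.1437
c = 10 / 52.4^0.1437 = 10 / 1.766 = 5.662
S₃ = 5.662 × 142^0.1437 = 5.662 × 2.038 ≈ 11.54

11.5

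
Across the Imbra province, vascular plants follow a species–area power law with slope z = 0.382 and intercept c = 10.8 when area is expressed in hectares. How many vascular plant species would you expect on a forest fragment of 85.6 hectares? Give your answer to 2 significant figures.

59

S = 10.8 × 85.6^0.382
ln S = ln 10.8 + 0.382 × ln 85.6 = 2.3795 + 0.382 × 4.4497 = 4.0793
S = e^4.0793 ≈ 59.11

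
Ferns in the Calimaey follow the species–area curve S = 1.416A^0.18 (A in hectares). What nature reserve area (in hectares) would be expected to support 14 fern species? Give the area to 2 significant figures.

14 = 1.416 × A^0.18  ⇒  A^0.18 = 14/1.416 = 9.887
ln A = ln(9.887) / 0.18 = 2.2912 / 0.18 = 12.7290
A = e^12.7290 ≈ 337394 hectares

340000 hectares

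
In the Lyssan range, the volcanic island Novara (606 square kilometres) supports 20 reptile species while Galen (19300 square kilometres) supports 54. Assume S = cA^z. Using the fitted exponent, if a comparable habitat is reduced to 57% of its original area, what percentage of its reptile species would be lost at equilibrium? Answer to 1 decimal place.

14.9%

z = ln(54/20) / ln(19300/606) = 0.9933 / 3.4610 = 0.2870
S_new/S_old = (A_new/A_old)^z = 0.57^0.2870 = exp(0.2870 × -0.5621) = 0.851
Fraction lost = 1 − 0.851 = 0.149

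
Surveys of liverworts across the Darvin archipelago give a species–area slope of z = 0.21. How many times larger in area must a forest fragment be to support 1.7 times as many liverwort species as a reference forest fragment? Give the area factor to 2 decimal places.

12.51

(A₂/A₁)^0.21 = 1.7, so A₂/A₁ = 1.7^(1/0.21) = 1.7^4.762
ln(A₂/A₁) = ln 1.7 / 0.21 = 0.5306 / 0.21 = 2.5268
A₂/A₁ = e^2.5268 ≈ 12.51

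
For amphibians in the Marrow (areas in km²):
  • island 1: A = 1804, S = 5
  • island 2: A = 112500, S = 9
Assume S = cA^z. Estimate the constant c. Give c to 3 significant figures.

1.72

z = ln(S₂/S₁) / ln(A₂/A₁) = ln(9/5) / ln(112500/1804) = 0.5878 / 4.1329 = 0.1422
c = S₁ / A₁^z = 5 / 1804^0.1422 = 5 / 2.905 = 1.721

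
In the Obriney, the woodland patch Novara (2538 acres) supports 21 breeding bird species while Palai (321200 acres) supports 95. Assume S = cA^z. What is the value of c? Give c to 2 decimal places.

1.82

z = ln(S₂/S₁) / ln(A₂/A₁) = ln(95/21) / ln(321200/2538) = 1.5094 / 4.8407 = 0.3118
c = S₁ / A₁^z = 21 / 2538^0.3118 = 21 / 11.52 = 1.823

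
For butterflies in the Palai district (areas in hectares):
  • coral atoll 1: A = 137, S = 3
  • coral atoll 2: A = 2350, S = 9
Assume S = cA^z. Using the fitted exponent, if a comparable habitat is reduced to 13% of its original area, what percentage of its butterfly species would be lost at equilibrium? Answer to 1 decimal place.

z = ln(9/3) / ln(2350/137) = 1.0986 / 2.8422 = 0.3865
S_new/S_old = (A_new/A_old)^z = 0.13^0.3865 = exp(0.3865 × -2.0402) = 0.4545
Fraction lost = 1 − 0.4545 = 0.5455

54.6%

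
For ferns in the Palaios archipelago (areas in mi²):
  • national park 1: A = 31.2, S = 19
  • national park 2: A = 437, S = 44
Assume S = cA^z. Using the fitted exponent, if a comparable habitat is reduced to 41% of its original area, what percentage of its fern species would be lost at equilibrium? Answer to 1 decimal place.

z = ln(44/19) / ln(437/31.2) = 0.8398 / 2.6395 = 0.3181
S_new/S_old = (A_new/A_old)^z = 0.41^0.3181 = exp(0.3181 × -0.8916) = 0.753
Fraction lost = 1 − 0.753 = 0.247

24.7%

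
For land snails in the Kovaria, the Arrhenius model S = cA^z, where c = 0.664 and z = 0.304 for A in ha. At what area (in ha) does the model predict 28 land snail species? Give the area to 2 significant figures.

220000 ha

28 = 0.664 × A^0.304  ⇒  A^0.304 = 28/0.664 = 42.17
ln A = ln(42.17) / 0.304 = 3.7417 / 0.304 = 12.3082
A = e^12.3082 ≈ 221494 ha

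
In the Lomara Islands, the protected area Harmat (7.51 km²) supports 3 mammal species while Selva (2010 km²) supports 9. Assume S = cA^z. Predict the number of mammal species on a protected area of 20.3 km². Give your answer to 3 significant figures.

z = ln(9/3) / ln(2010/7.51) = 1.0986 / 5.5897 = 0.1965
c = 3 / 7.51^0.1965 = 3 / 1.486 = 2.018
S₃ = 2.018 × 20.3^0.1965 = 2.018 × 1.807 ≈ 3.648

3.65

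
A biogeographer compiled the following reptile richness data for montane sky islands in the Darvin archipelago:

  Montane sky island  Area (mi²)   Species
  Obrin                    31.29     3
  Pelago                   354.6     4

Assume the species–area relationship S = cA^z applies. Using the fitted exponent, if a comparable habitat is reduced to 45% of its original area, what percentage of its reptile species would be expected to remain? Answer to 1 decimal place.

91.0%

z = ln(4/3) / ln(354.6/31.29) = 0.2877 / 2.4277 = 0.1185
S_new/S_old = (A_new/A_old)^z = 0.45^0.1185 = exp(0.1185 × -0.7985) = 0.9097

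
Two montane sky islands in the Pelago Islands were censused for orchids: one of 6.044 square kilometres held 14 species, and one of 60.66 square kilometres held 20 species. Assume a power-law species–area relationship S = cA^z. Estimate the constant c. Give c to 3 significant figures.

10.6

z = ln(S₂/S₁) / ln(A₂/A₁) = ln(20/14) / ln(60.66/6.044) = 0.3567 / 2.3062 = 0.1547
c = S₁ / A₁^z = 14 / 6.044^0.1547 = 14 / 1.321 = 10.6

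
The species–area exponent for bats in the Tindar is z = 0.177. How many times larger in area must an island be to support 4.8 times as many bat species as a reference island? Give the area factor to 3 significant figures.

(A₂/A₁)^0.177 = 4.8, so A₂/A₁ = 4.8^(1/0.177) = 4.8^5.65
ln(A₂/A₁) = ln 4.8 / 0.177 = 1.5686 / 0.177 = 8.8622
A₂/A₁ = e^8.8622 ≈ 7060

7060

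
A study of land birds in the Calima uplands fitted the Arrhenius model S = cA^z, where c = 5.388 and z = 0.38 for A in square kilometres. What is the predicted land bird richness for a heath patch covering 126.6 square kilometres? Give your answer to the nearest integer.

S = 5.388 × 126.6^0.38
ln S = ln 5.388 + 0.38 × ln 126.6 = 1.6842 + 0.38 × 4.8410 = 3.5238
S = e^3.5238 ≈ 33.91

34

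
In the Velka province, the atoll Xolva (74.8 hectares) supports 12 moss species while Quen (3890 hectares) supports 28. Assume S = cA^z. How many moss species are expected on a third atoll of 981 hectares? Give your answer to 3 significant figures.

20.8

z = ln(28/12) / ln(3890/74.8) = 0.8473 / 3.9513 = 0.2144
c = 12 / 74.8^0.2144 = 12 / 2.522 = 4.757
S₃ = 4.757 × 981^0.2144 = 4.757 × 4.38 ≈ 20.84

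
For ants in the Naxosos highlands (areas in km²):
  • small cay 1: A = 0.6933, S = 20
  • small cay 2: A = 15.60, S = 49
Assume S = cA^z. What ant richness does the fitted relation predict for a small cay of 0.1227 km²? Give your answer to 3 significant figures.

12.2

z = ln(49/20) / ln(15.6/0.6933) = 0.8961 / 3.1136 = 0.2878
c = 20 / 0.6933^0.2878 = 20 / 0.8999 = 22.22
S₃ = 22.22 × 0.1227^0.2878 = 22.22 × 0.5467 ≈ 12.15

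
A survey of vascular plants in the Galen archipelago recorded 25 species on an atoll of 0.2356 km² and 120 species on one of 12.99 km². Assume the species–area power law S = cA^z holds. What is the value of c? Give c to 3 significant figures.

44.0

z = ln(S₂/S₁) / ln(A₂/A₁) = ln(120/25) / ln(12.99/0.2356) = 1.5686 / 4.0098 = 0.3912
c = S₁ / A₁^z = 25 / 0.2356^0.3912 = 25 / 0.5681 = 44.01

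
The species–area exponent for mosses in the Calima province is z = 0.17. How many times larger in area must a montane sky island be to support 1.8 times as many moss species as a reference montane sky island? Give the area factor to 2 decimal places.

(A₂/A₁)^0.17 = 1.8, so A₂/A₁ = 1.8^(1/0.17) = 1.8^5.882
ln(A₂/A₁) = ln 1.8 / 0.17 = 0.5878 / 0.17 = 3.4576
A₂/A₁ = e^3.4576 ≈ 31.74

31.74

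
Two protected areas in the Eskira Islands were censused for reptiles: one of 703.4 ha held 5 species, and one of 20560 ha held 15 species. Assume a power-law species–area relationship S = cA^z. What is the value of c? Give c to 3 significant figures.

z = ln(S₂/S₁) / ln(A₂/A₁) = ln(15/5) / ln(20560/703.4) = 1.0986 / 3.3752 = 0.3255
c = S₁ / A₁^z = 5 / 703.4^0.3255 = 5 / 8.448 = 0.5919

0.592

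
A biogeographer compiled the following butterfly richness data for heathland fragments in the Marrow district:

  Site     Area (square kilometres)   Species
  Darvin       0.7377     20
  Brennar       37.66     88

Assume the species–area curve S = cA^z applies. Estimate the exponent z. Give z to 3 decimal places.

0.377

Taking logs: ln S = ln c + z ln A, so z = (ln S₂ − ln S₁)/(ln A₂ − ln A₁).
z = ln(88/20) / ln(37.66/0.7377) = ln(4.4) / ln(51.05) = 1.4816 / 3.9328 = 0.3767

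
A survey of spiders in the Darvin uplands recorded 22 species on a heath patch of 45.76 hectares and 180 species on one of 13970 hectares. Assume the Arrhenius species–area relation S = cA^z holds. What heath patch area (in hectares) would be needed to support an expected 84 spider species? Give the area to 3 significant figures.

1750 hectares

z = ln(180/22) / ln(13970/45.76) = 2.1019 / 5.7213 = 0.3674
c = 22 / 45.76^0.3674 = 22 / 4.074 = 5.4
A = (84/5.4)^(1/0.3674) ⇒ ln A = ln(15.56)/0.3674 = 7.4702
A = e^7.4702 ≈ 1755 hectares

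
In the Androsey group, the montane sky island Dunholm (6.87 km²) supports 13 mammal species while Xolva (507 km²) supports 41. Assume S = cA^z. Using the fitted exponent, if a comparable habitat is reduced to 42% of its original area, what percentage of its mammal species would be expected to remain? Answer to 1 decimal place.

z = ln(41/13) / ln(507/6.87) = 1.1486 / 4.3013 = 0.2670
S_new/S_old = (A_new/A_old)^z = 0.42^0.2670 = exp(0.2670 × -0.8675) = 0.7932

79.3%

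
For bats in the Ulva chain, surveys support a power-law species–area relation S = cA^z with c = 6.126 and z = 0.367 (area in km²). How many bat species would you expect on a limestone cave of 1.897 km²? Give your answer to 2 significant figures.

7.7

S = 6.126 × 1.897^0.367
ln S = ln 6.126 + 0.367 × ln 1.897 = 1.8125 + 0.367 × 0.6403 = 2.0475
S = e^2.0475 ≈ 7.749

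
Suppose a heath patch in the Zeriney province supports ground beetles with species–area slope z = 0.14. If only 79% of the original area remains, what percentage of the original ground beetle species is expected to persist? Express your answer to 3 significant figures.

S_new/S_old = (A_new/A_old)^z = 0.79^0.14
= exp(0.14 × ln 0.79) = exp(0.14 × -0.2357) = exp(-0.0330) ≈ 0.9675

96.8%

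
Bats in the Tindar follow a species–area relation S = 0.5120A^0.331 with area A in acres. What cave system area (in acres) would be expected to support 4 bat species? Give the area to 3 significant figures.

4 = 0.512 × A^0.331  ⇒  A^0.331 = 4/0.512 = 7.812
ln A = ln(7.812) / 0.331 = 2.0557 / 0.331 = 6.2106
A = e^6.2106 ≈ 498 acres

498 acres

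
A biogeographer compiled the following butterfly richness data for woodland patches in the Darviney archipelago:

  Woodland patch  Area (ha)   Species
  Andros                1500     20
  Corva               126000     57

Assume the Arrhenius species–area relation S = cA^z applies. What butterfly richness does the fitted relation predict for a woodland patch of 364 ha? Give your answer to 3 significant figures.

14.3

z = ln(57/20) / ln(126000/1500) = 1.0473 / 4.4308 = 0.2364
c = 20 / 1500^0.2364 = 20 / 5.633 = 3.551
S₃ = 3.551 × 364^0.2364 = 3.551 × 4.031 ≈ 14.31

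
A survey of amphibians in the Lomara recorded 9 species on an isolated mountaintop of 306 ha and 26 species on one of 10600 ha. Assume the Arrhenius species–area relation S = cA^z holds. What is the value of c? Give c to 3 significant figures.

1.62

z = ln(S₂/S₁) / ln(A₂/A₁) = ln(26/9) / ln(10600/306) = 1.0609 / 3.5450 = 0.2993
c = S₁ / A₁^z = 9 / 306^0.2993 = 9 / 5.545 = 1.623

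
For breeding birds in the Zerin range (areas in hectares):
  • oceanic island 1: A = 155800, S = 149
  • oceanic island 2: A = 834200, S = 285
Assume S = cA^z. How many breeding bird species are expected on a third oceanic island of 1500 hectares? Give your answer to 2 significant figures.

25

z = ln(285/149) / ln(834200/155800) = 0.6485 / 1.6779 = 0.3865
c = 149 / 155800^0.3865 = 149 / 101.6 = 1.466
S₃ = 1.466 × 1500^0.3865 = 1.466 × 16.89 ≈ 24.76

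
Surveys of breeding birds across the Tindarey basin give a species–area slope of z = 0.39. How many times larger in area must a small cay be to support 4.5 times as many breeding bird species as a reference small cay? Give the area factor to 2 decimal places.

(A₂/A₁)^0.39 = 4.5, so A₂/A₁ = 4.5^(1/0.39) = 4.5^2.564
ln(A₂/A₁) = ln 4.5 / 0.39 = 1.5041 / 0.39 = 3.8566
A₂/A₁ = e^3.8566 ≈ 47.3

47.30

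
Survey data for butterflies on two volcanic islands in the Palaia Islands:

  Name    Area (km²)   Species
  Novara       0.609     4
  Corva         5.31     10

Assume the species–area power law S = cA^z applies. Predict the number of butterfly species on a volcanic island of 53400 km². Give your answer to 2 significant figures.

490

z = ln(10/4) / ln(5.31/0.609) = 0.9163 / 2.1655 = 0.4231
c = 4 / 0.609^0.4231 = 4 / 0.8107 = 4.934
S₃ = 4.934 × 53400^0.4231 = 4.934 × 100.1 ≈ 493.8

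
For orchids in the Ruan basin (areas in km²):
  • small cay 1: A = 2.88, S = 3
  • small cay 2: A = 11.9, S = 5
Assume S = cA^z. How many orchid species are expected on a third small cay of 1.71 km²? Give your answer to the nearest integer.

z = ln(5/3) / ln(11.9/2.88) = 0.5108 / 1.4187 = 0.3601
c = 3 / 2.88^0.3601 = 3 / 1.464 = 2.05
S₃ = 2.05 × 1.71^0.3601 = 2.05 × 1.213 ≈ 2.487

2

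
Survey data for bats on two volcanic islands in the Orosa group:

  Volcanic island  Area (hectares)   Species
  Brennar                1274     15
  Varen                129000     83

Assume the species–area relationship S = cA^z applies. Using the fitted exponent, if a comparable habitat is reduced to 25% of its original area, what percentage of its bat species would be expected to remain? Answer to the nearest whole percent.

z = ln(83/15) / ln(129000/1274) = 1.7108 / 4.6177 = 0.3705
S_new/S_old = (A_new/A_old)^z = 0.25^0.3705 = exp(0.3705 × -1.3863) = 0.5983

60%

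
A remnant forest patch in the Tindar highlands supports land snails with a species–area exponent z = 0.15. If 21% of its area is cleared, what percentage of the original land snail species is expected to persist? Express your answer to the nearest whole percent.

97%

S_new/S_old = (A_new/A_old)^z = 0.79^0.15
= exp(0.15 × ln 0.79) = exp(0.15 × -0.2357) = exp(-0.0354) ≈ 0.9653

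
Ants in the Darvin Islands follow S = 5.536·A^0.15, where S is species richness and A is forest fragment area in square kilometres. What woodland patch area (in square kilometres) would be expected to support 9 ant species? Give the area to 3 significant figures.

9 = 5.536 × A^0.15  ⇒  A^0.15 = 9/5.536 = 1.626
ln A = ln(1.626) / 0.15 = 0.4860 / 0.15 = 3.2397
A = e^3.2397 ≈ 25.53 square kilometres

25.5 square kilometres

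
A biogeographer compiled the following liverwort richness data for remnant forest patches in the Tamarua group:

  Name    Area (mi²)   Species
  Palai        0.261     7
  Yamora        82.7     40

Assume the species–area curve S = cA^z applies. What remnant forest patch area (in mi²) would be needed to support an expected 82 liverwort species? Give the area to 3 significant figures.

886 mi²

z = ln(40/7) / ln(82.7/0.261) = 1.7430 / 5.7585 = 0.3027
c = 7 / 0.261^0.3027 = 7 / 0.6659 = 10.51
A = (82/10.51)^(1/0.3027) ⇒ ln A = ln(7.801)/0.3027 = 6.7868
A = e^6.7868 ≈ 886.1 mi²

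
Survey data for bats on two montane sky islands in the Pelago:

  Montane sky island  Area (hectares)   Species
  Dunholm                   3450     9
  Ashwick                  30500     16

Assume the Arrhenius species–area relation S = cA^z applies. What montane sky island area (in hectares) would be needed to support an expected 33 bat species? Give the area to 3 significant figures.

z = ln(16/9) / ln(30500/3450) = 0.5754 / 2.1794 = 0.2640
c = 9 / 3450^0.2640 = 9 / 8.59 = 1.048
A = (33/1.048)^(1/0.2640) ⇒ ln A = ln(31.5)/0.2640 = 13.0675
A = e^13.0675 ≈ 473320 hectares

473000 hectares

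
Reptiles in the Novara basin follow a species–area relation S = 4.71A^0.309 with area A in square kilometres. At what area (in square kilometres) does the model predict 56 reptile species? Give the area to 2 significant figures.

56 = 4.71 × A^0.309  ⇒  A^0.309 = 56/4.71 = 11.89
ln A = ln(11.89) / 0.309 = 2.4757 / 0.309 = 8.0119
A = e^8.0119 ≈ 3017 square kilometres

3000 square kilometres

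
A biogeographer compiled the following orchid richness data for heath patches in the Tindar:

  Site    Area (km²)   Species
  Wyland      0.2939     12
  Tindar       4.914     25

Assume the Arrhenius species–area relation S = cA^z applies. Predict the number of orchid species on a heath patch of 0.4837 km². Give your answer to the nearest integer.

z = ln(25/12) / ln(4.914/0.2939) = 0.7340 / 2.8166 = 0.2606
c = 12 / 0.2939^0.2606 = 12 / 0.7268 = 16.51
S₃ = 16.51 × 0.4837^0.2606 = 16.51 × 0.8276 ≈ 13.66

14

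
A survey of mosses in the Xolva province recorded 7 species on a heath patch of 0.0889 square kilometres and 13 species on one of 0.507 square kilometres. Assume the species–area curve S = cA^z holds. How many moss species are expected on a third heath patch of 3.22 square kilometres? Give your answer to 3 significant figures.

z = ln(13/7) / ln(0.507/0.0889) = 0.6190 / 1.7410 = 0.3556
c = 7 / 0.0889^0.3556 = 7 / 0.4229 = 16.55
S₃ = 16.55 × 3.22^0.3556 = 16.55 × 1.516 ≈ 25.08

25.1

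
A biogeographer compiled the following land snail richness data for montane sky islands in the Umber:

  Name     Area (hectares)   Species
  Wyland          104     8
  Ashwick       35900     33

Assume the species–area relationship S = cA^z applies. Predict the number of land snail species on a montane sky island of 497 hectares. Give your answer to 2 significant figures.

12

z = ln(33/8) / ln(35900/104) = 1.4171 / 5.8441 = 0.2425
c = 8 / 104^0.2425 = 8 / 3.084 = 2.594
S₃ = 2.594 × 497^0.2425 = 2.594 × 4.506 ≈ 11.69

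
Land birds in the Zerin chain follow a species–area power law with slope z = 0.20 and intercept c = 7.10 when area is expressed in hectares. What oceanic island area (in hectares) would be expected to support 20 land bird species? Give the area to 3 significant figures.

20 = 7.1 × A^0.2  ⇒  A^0.2 = 20/7.1 = 2.817
ln A = ln(2.817) / 0.2 = 1.0356 / 0.2 = 5.1782
A = e^5.1782 ≈ 177.4 hectares

177 hectares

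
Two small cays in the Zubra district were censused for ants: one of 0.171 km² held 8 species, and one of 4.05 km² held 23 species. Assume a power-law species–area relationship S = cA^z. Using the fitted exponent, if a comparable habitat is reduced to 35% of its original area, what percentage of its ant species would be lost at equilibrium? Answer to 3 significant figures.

29.6%

z = ln(23/8) / ln(4.05/0.171) = 1.0561 / 3.1648 = 0.3337
S_new/S_old = (A_new/A_old)^z = 0.35^0.3337 = exp(0.3337 × -1.0498) = 0.7045
Fraction lost = 1 − 0.7045 = 0.2955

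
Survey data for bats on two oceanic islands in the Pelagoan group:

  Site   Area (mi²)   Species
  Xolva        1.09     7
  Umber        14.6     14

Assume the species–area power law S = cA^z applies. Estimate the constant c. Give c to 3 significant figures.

z = ln(S₂/S₁) / ln(A₂/A₁) = ln(14/7) / ln(14.6/1.09) = 0.6931 / 2.5948 = 0.2671
c = S₁ / A₁^z = 7 / 1.09^0.2671 = 7 / 1.023 = 6.841

6.84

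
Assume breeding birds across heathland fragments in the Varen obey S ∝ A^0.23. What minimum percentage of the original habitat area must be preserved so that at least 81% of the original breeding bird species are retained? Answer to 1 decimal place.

40.0%

Need (A_new/A_old)^0.23 = 0.81, so A_new/A_old = 0.81^(1/0.23) = 0.81^4.348
ln(A_new/A_old) = ln 0.81 / 0.23 = -0.2107 / 0.23 = -0.9162
A_new/A_old = e^-0.9162 ≈ 0.4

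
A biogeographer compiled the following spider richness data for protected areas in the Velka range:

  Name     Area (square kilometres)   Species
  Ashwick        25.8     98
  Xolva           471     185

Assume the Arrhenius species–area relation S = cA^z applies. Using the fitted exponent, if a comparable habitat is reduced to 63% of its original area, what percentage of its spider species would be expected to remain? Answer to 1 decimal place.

z = ln(185/98) / ln(471/25.8) = 0.6354 / 2.9045 = 0.2188
S_new/S_old = (A_new/A_old)^z = 0.63^0.2188 = exp(0.2188 × -0.4620) = 0.9039

90.4%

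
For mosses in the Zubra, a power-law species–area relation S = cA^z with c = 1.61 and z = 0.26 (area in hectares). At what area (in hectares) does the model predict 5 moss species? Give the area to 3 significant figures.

5 = 1.61 × A^0.26  ⇒  A^0.26 = 5/1.61 = 3.106
ln A = ln(3.106) / 0.26 = 1.1332 / 0.26 = 4.3585
A = e^4.3585 ≈ 78.14 hectares

78.1 hectares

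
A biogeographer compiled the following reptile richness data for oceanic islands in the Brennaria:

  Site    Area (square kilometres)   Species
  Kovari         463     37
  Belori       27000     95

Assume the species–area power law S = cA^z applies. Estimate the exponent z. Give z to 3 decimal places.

Taking logs: ln S = ln c + z ln A, so z = (ln S₂ − ln S₁)/(ln A₂ − ln A₁).
z = ln(95/37) / ln(27000/463) = ln(2.568) / ln(58.32) = 0.9430 / 4.0659 = 0.2319

0.232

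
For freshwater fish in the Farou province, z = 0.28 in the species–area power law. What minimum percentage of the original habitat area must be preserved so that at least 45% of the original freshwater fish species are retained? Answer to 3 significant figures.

5.77%

Need (A_new/A_old)^0.28 = 0.45, so A_new/A_old = 0.45^(1/0.28) = 0.45^3.571
ln(A_new/A_old) = ln 0.45 / 0.28 = -0.7985 / 0.28 = -2.8518
A_new/A_old = e^-2.8518 ≈ 0.05774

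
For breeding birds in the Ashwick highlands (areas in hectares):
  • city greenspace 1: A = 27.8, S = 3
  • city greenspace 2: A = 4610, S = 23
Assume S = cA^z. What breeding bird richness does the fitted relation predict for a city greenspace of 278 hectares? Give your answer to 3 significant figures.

7.51

z = ln(23/3) / ln(4610/27.8) = 2.0369 / 5.1109 = 0.3985
c = 3 / 27.8^0.3985 = 3 / 3.763 = 0.7973
S₃ = 0.7973 × 278^0.3985 = 0.7973 × 9.42 ≈ 7.51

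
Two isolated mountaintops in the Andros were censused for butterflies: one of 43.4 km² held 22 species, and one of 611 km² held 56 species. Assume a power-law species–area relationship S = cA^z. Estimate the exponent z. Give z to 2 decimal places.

0.35

Taking logs: ln S = ln c + z ln A, so z = (ln S₂ − ln S₁)/(ln A₂ − ln A₁).
z = ln(56/22) / ln(611/43.4) = ln(2.545) / ln(14.08) = 0.9343 / 2.6446 = 0.3533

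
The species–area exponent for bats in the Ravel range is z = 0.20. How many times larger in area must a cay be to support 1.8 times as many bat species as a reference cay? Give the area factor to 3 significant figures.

(A₂/A₁)^0.2 = 1.8, so A₂/A₁ = 1.8^(1/0.2) = 1.8^5
ln(A₂/A₁) = ln 1.8 / 0.2 = 0.5878 / 0.2 = 2.9389
A₂/A₁ = e^2.9389 ≈ 18.9

18.9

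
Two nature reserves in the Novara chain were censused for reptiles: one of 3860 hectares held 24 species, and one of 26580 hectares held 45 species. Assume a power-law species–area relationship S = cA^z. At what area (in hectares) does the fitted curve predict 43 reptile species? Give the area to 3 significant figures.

z = ln(45/24) / ln(26580/3860) = 0.6286 / 1.9295 = 0.3258
c = 24 / 3860^0.3258 = 24 / 14.74 = 1.628
A = (43/1.628)^(1/0.3258) ⇒ ln A = ln(26.41)/0.3258 = 10.0484
A = e^10.0484 ≈ 23118 hectares

23100 hectares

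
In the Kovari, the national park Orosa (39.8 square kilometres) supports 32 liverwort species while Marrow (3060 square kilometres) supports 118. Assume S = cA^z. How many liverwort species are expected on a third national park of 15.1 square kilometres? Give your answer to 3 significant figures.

23.9

z = ln(118/32) / ln(3060/39.8) = 1.3049 / 4.3423 = 0.3005
c = 32 / 39.8^0.3005 = 32 / 3.025 = 10.58
S₃ = 10.58 × 15.1^0.3005 = 10.58 × 2.261 ≈ 23.91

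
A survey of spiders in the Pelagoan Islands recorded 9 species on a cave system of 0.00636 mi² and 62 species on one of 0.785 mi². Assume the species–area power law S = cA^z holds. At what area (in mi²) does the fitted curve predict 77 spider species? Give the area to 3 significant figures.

1.35 mi²

z = ln(62/9) / ln(0.785/0.00636) = 1.9299 / 4.8157 = 0.4008
c = 9 / 0.00636^0.4008 = 9 / 0.1317 = 68.32
A = (77/68.32)^(1/0.4008) ⇒ ln A = ln(1.127)/0.4008 = 0.2986
A = e^0.2986 ≈ 1.348 mi²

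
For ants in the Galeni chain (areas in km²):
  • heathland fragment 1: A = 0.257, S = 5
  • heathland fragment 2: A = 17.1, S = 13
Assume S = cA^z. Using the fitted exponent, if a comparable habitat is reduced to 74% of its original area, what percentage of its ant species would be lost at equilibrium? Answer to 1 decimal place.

6.6%

z = ln(13/5) / ln(17.1/0.257) = 0.9555 / 4.1978 = 0.2276
S_new/S_old = (A_new/A_old)^z = 0.74^0.2276 = exp(0.2276 × -0.3011) = 0.9338
Fraction lost = 1 − 0.9338 = 0.06624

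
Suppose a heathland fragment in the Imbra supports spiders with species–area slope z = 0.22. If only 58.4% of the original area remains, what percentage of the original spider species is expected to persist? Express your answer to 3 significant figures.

S_new/S_old = (A_new/A_old)^z = 0.584^0.22
= exp(0.22 × ln 0.584) = exp(0.22 × -0.5379) = exp(-0.1183) ≈ 0.8884

88.8%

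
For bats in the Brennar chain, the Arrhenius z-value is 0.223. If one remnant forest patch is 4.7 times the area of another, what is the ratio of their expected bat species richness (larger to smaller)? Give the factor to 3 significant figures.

1.41

S₂/S₁ = (A₂/A₁)^z = 4.7^0.223
ln(S₂/S₁) = 0.223 × ln 4.7 = 0.223 × 1.5476 = 0.3451
S₂/S₁ = e^0.3451 ≈ 1.412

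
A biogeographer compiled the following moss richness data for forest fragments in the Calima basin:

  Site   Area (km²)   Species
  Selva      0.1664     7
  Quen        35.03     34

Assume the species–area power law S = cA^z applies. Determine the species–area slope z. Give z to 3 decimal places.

Taking logs: ln S = ln c + z ln A, so z = (ln S₂ − ln S₁)/(ln A₂ − ln A₁).
z = ln(34/7) / ln(35.03/0.1664) = ln(4.857) / ln(210.5) = 1.5805 / 5.3496 = 0.2954

0.295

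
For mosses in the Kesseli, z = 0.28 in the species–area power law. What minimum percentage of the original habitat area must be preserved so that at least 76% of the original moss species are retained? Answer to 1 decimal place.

Need (A_new/A_old)^0.28 = 0.76, so A_new/A_old = 0.76^(1/0.28) = 0.76^3.571
ln(A_new/A_old) = ln 0.76 / 0.28 = -0.2744 / 0.28 = -0.9801
A_new/A_old = e^-0.9801 ≈ 0.3753

37.5%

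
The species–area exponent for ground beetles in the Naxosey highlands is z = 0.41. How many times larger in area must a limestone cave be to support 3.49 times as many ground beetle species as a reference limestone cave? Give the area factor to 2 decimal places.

(A₂/A₁)^0.41 = 3.49, so A₂/A₁ = 3.49^(1/0.41) = 3.49^2.439
ln(A₂/A₁) = ln 3.49 / 0.41 = 1.2499 / 0.41 = 3.0485
A₂/A₁ = e^3.0485 ≈ 21.08

21.08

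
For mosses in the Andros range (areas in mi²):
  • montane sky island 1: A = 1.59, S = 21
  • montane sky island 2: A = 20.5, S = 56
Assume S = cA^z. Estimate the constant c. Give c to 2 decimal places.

z = ln(S₂/S₁) / ln(A₂/A₁) = ln(56/21) / ln(20.5/1.59) = 0.9808 / 2.5567 = 0.3836
c = S₁ / A₁^z = 21 / 1.59^0.3836 = 21 / 1.195 = 17.58

17.58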